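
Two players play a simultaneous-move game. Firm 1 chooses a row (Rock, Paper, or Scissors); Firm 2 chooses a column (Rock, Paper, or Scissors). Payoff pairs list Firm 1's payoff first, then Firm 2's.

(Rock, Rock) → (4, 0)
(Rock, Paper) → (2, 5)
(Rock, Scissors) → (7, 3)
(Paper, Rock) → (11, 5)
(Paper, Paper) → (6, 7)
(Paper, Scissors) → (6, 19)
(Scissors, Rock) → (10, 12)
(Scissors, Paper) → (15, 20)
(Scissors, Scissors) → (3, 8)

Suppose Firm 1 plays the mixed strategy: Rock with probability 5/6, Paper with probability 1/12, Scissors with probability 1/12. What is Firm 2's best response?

Firm 2's best reply maximizes expected payoff against the mix.
Rock: (5/6)·0 + (1/12)·5 + (1/12)·12 = 17/12
Paper: (5/6)·5 + (1/12)·7 + (1/12)·20 = 77/12
Scissors: (5/6)·3 + (1/12)·19 + (1/12)·8 = 19/4
Highest expected payoff is 77/12, from Paper.

Paper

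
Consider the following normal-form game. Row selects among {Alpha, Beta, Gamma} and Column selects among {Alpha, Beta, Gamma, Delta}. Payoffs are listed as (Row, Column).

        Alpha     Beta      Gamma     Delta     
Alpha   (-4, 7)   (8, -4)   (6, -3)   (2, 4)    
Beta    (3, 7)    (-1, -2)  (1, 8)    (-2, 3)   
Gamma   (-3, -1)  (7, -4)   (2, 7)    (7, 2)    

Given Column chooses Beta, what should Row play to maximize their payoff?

With Column fixed at Beta, Row's payoffs are: Alpha → 8, Beta → -1, Gamma → 7.
The maximum is 8, achieved by Alpha.

Alpha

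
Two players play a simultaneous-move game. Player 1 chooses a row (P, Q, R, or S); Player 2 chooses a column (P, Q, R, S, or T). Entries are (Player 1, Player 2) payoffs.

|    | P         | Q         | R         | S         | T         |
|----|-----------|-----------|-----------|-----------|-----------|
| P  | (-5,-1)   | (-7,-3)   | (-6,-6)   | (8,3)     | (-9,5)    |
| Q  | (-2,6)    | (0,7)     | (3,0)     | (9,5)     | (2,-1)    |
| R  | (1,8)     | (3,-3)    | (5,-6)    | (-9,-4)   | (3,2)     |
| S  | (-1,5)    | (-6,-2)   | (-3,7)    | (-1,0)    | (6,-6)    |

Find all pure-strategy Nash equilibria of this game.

(R, P)

Check mutual best responses: a cell is a NE iff neither player can gain by unilaterally deviating.
Player 1's best responses — vs P: R (payoff 1); vs Q: R (payoff 3); vs R: R (payoff 5); vs S: Q (payoff 9); vs T: S (payoff 6).
Player 2's best responses — vs P: T (payoff 5); vs Q: Q (payoff 7); vs R: P (payoff 8); vs S: R (payoff 7).
The only mutual best response is (R, P); neither player gains by switching there.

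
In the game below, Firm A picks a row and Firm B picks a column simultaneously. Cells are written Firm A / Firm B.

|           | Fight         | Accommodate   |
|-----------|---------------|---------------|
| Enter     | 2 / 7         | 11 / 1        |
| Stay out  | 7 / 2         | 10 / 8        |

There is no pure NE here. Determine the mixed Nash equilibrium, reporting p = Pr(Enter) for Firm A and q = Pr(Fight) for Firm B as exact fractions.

p = 1/2, q = 1/6

Each player's mixing probability is pinned down by making the *other* player indifferent.
Firm B indifferent between Fight and Accommodate: p·7 + (1−p)·2 = p·1 + (1−p)·8 ⟹ 2 + 5p = 8 + (-7)p ⟹ p = 1/2.
Firm A indifferent between Enter and Stay out: q·2 + (1−q)·11 = q·7 + (1−q)·10 ⟹ 11 + (-9)q = 10 + (-3)q ⟹ q = 1/6.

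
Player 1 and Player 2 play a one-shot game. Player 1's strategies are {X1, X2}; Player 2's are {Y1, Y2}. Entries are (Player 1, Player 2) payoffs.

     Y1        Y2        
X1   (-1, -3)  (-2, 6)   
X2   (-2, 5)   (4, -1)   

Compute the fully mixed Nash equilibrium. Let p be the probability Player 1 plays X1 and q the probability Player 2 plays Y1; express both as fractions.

Each player's mixing probability is pinned down by making the *other* player indifferent.
Player 2 indifferent between Y1 and Y2: p·(-3) + (1−p)·5 = p·6 + (1−p)·(-1) ⟹ 5 + (-8)p = (-1) + 7p ⟹ p = 2/5.
Player 1 indifferent between X1 and X2: q·(-1) + (1−q)·(-2) = q·(-2) + (1−q)·4 ⟹ (-2) + 1q = 4 + (-6)q ⟹ q = 6/7.

p = 2/5, q = 6/7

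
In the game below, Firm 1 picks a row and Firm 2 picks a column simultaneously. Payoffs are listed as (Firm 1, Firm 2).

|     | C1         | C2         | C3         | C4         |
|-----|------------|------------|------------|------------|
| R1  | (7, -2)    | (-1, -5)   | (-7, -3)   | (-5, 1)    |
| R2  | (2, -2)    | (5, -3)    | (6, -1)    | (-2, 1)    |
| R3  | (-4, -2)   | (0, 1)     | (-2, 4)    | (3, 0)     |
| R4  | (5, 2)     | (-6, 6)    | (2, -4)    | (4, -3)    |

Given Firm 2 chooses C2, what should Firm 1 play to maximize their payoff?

R2

With Firm 2 fixed at C2, Firm 1's payoffs are: R1 → -1, R2 → 5, R3 → 0, R4 → -6.
The maximum is 5, achieved by R2.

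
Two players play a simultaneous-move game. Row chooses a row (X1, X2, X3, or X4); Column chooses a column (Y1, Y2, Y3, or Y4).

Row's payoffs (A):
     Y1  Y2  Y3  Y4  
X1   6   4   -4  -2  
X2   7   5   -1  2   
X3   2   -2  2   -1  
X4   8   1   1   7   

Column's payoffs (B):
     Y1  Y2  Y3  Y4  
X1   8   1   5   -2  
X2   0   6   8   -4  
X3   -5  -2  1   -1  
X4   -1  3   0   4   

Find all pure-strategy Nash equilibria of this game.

(X3, Y3) and (X4, Y4)

A profile is a Nash equilibrium when each player is best-responding to the other.
Row's best responses — vs Y1: X4 (payoff 8); vs Y2: X2 (payoff 5); vs Y3: X3 (payoff 2); vs Y4: X4 (payoff 7).
Column's best responses — vs X1: Y1 (payoff 8); vs X2: Y3 (payoff 8); vs X3: Y3 (payoff 1); vs X4: Y4 (payoff 4).
Mutual best responses occur at (X3, Y3) and (X4, Y4); at each, neither player gains by switching.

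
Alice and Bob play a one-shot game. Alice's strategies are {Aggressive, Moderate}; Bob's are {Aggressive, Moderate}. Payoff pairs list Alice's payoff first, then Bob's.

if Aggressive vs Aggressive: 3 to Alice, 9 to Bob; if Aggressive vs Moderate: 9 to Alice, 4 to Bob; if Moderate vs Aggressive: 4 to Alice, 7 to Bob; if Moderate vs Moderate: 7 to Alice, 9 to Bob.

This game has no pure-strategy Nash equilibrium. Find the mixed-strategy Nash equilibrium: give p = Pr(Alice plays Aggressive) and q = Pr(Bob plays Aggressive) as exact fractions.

p = 2/7, q = 2/3

Each player's mixing probability is pinned down by making the *other* player indifferent.
Bob indifferent between Aggressive and Moderate: p·9 + (1−p)·7 = p·4 + (1−p)·9 ⟹ 7 + 2p = 9 + (-5)p ⟹ p = 2/7.
Alice indifferent between Aggressive and Moderate: q·3 + (1−q)·9 = q·4 + (1−q)·7 ⟹ 9 + (-6)q = 7 + (-3)q ⟹ q = 2/3.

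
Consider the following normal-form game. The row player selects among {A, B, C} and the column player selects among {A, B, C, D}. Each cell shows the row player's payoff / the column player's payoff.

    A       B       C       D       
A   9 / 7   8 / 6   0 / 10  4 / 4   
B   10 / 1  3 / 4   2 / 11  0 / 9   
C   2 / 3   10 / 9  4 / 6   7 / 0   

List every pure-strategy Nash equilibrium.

Find each player's best response to every opponent strategy; NE are the intersections.
The row player's best responses — vs A: B (payoff 10); vs B: C (payoff 10); vs C: C (payoff 4); vs D: C (payoff 7).
The column player's best responses — vs A: C (payoff 10); vs B: C (payoff 11); vs C: B (payoff 9).
The only mutual best response is (C, B); neither player gains by switching there.

(C, B)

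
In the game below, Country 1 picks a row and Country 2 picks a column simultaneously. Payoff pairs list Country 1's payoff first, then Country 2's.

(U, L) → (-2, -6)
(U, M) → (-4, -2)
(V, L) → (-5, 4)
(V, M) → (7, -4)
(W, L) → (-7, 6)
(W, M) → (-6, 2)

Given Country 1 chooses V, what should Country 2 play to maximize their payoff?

L

With Country 1 fixed at V, Country 2's payoffs are: L → 4, M → -4.
The maximum is 4, achieved by L.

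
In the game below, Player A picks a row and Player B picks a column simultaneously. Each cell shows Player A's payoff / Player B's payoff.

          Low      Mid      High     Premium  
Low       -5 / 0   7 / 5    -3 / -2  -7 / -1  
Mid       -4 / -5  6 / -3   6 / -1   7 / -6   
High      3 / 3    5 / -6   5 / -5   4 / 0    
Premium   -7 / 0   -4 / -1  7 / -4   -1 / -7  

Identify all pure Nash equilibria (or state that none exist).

(Low, Mid) and (High, Low)

Check mutual best responses: a cell is a NE iff neither player can gain by unilaterally deviating.
Player A's best responses — vs Low: High (payoff 3); vs Mid: Low (payoff 7); vs High: Premium (payoff 7); vs Premium: Mid (payoff 7).
Player B's best responses — vs Low: Mid (payoff 5); vs Mid: High (payoff -1); vs High: Low (payoff 3); vs Premium: Low (payoff 0).
Mutual best responses occur at (Low, Mid) and (High, Low); at each, neither player gains by switching.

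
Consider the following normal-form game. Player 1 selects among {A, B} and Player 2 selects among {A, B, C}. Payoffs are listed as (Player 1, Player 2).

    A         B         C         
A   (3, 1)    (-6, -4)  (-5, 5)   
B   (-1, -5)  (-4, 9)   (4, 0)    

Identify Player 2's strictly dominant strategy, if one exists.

None

Check whether one of Player 2's strategies beats all alternatives regardless of what the opponent does.
A is not dominant: against A, C gives 5 > 1.
B is not dominant: against A, A gives 1 > -4.
C is not dominant: against B, B gives 9 > 0.
No single strategy is best against every opponent action.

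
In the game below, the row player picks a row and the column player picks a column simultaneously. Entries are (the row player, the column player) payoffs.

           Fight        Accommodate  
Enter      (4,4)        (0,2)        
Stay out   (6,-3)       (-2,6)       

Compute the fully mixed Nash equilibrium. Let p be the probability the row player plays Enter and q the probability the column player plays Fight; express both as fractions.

p = 9/11, q = 1/2

In a mixed NE each player is indifferent between their pure strategies, so the opponent's mix sets the indifference.
The column player indifferent between Fight and Accommodate: p·4 + (1−p)·(-3) = p·2 + (1−p)·6 ⟹ (-3) + 7p = 6 + (-4)p ⟹ p = 9/11.
The row player indifferent between Enter and Stay out: q·4 + (1−q)·0 = q·6 + (1−q)·(-2) ⟹ 0 + 4q = (-2) + 8q ⟹ q = 1/2.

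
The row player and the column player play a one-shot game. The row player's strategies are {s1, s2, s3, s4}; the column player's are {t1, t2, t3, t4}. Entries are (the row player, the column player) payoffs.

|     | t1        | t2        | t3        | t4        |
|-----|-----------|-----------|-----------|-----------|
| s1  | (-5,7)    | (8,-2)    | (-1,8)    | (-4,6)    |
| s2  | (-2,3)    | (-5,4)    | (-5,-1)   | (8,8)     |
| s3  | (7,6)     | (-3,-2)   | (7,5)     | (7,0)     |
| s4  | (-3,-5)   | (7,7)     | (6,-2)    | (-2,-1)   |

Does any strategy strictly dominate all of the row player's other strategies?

No strictly dominant strategy

Check whether one of the row player's strategies beats all alternatives regardless of what the opponent does.
s1 is not dominant: against t1, s2 gives -2 > -5.
s2 is not dominant: against t1, s3 gives 7 > -2.
s3 is not dominant: against t2, s1 gives 8 > -3.
s4 is not dominant: against t1, s2 gives -2 > -3.
No single strategy is best against every opponent action.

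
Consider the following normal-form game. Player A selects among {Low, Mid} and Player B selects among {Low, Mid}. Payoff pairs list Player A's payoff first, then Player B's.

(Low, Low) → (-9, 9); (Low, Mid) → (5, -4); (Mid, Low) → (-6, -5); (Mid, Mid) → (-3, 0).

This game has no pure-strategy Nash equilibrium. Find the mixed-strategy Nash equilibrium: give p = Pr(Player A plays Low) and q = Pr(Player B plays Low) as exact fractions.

Each player's mixing probability is pinned down by making the *other* player indifferent.
Player B indifferent between Low and Mid: p·9 + (1−p)·(-5) = p·(-4) + (1−p)·0 ⟹ (-5) + 14p = 0 + (-4)p ⟹ p = 5/18.
Player A indifferent between Low and Mid: q·(-9) + (1−q)·5 = q·(-6) + (1−q)·(-3) ⟹ 5 + (-14)q = (-3) + (-3)q ⟹ q = 8/11.

p = 5/18, q = 8/11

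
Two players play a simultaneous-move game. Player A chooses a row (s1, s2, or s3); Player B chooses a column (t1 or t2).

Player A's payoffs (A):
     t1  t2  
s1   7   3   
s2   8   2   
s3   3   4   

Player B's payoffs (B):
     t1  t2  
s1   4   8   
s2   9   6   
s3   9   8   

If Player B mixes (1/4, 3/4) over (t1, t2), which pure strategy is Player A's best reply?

s1

Player A's best reply maximizes expected payoff against the mix.
s1: (1/4)·7 + (3/4)·3 = 4
s2: (1/4)·8 + (3/4)·2 = 7/2
s3: (1/4)·3 + (3/4)·4 = 15/4
Highest expected payoff is 4, from s1.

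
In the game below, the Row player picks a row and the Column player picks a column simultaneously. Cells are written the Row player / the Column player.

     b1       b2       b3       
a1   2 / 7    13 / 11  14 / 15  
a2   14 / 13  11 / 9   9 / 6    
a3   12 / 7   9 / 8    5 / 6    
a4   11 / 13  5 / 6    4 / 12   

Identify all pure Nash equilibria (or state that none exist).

A profile is a Nash equilibrium when each player is best-responding to the other.
The Row player's best responses — vs b1: a2 (payoff 14); vs b2: a1 (payoff 13); vs b3: a1 (payoff 14).
The Column player's best responses — vs a1: b3 (payoff 15); vs a2: b1 (payoff 13); vs a3: b2 (payoff 8); vs a4: b1 (payoff 13).
Mutual best responses occur at (a1, b3) and (a2, b1); at each, neither player gains by switching.

(a1, b3) and (a2, b1)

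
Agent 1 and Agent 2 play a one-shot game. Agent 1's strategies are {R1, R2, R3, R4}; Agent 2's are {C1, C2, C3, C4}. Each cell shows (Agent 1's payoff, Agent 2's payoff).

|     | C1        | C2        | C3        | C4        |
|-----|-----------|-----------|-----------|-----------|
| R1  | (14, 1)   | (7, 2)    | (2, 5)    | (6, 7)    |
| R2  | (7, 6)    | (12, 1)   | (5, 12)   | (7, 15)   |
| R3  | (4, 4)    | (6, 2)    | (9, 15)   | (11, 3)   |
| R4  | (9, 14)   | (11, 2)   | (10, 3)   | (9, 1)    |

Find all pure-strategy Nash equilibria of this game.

No pure-strategy Nash equilibrium

A profile is a Nash equilibrium when each player is best-responding to the other.
Agent 1's best responses — vs C1: R1 (payoff 14); vs C2: R2 (payoff 12); vs C3: R4 (payoff 10); vs C4: R3 (payoff 11).
Agent 2's best responses — vs R1: C4 (payoff 7); vs R2: C4 (payoff 15); vs R3: C3 (payoff 15); vs R4: C1 (payoff 14).
No cell has both players best-responding. For instance, Agent 1's best reply to C3 is R4, but against R4 Agent 2 prefers C1 over C3.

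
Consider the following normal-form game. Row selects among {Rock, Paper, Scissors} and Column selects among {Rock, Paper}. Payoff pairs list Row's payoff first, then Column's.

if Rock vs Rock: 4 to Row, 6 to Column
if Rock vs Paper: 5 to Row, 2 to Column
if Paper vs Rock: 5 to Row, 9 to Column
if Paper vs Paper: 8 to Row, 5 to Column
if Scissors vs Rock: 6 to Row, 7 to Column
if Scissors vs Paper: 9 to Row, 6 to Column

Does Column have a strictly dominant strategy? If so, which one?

Rock

A strategy is strictly dominant if it gives Column a strictly higher payoff than every other strategy, against every choice by the opponent.
Rock strictly dominates: vs Rock: 6 > 2; vs Paper: 9 > 5; vs Scissors: 7 > 6.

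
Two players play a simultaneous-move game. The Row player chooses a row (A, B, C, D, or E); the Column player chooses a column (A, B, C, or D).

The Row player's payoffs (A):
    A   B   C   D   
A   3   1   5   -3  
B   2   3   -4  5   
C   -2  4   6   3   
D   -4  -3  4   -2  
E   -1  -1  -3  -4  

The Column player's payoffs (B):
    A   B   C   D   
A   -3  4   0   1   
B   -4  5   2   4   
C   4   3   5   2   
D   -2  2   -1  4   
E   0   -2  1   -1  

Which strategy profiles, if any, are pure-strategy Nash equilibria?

(C, C)

Find each player's best response to every opponent strategy; NE are the intersections.
The Row player's best responses — vs A: A (payoff 3); vs B: C (payoff 4); vs C: C (payoff 6); vs D: B (payoff 5).
The Column player's best responses — vs A: B (payoff 4); vs B: B (payoff 5); vs C: C (payoff 5); vs D: D (payoff 4); vs E: C (payoff 1).
The only mutual best response is (C, C); neither player gains by switching there.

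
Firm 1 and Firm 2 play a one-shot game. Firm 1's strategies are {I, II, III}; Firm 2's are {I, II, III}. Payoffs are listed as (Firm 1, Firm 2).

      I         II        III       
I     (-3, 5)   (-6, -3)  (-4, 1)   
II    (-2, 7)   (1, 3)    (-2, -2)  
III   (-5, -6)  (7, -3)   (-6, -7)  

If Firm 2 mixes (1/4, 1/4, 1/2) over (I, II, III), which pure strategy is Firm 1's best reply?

Firm 1's best reply maximizes expected payoff against the mix.
I: (1/4)·(-3) + (1/4)·(-6) + (1/2)·(-4) = -17/4
II: (1/4)·(-2) + (1/4)·1 + (1/2)·(-2) = -5/4
III: (1/4)·(-5) + (1/4)·7 + (1/2)·(-6) = -5/2
Highest expected payoff is -5/4, from II.

II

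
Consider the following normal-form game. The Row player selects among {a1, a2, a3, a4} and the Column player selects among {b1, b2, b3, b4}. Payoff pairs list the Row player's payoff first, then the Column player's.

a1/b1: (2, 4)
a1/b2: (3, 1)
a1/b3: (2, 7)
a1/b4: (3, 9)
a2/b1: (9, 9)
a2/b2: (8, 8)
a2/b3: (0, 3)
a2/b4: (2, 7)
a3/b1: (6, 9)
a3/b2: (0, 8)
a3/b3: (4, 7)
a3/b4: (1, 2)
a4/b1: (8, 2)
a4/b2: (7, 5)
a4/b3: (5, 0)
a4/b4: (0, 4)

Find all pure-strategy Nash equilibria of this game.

(a1, b4) and (a2, b1)

Check mutual best responses: a cell is a NE iff neither player can gain by unilaterally deviating.
The Row player's best responses — vs b1: a2 (payoff 9); vs b2: a2 (payoff 8); vs b3: a4 (payoff 5); vs b4: a1 (payoff 3).
The Column player's best responses — vs a1: b4 (payoff 9); vs a2: b1 (payoff 9); vs a3: b1 (payoff 9); vs a4: b2 (payoff 5).
Mutual best responses occur at (a1, b4) and (a2, b1); at each, neither player gains by switching.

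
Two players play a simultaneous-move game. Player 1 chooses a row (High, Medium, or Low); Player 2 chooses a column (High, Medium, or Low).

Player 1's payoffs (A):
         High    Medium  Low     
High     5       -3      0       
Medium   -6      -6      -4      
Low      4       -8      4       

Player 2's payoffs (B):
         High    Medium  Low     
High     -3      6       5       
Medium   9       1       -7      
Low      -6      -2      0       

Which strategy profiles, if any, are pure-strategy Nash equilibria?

Find each player's best response to every opponent strategy; NE are the intersections.
Player 1's best responses — vs High: High (payoff 5); vs Medium: High (payoff -3); vs Low: Low (payoff 4).
Player 2's best responses — vs High: Medium (payoff 6); vs Medium: High (payoff 9); vs Low: Low (payoff 0).
Mutual best responses occur at (High, Medium) and (Low, Low); at each, neither player gains by switching.

(High, Medium) and (Low, Low)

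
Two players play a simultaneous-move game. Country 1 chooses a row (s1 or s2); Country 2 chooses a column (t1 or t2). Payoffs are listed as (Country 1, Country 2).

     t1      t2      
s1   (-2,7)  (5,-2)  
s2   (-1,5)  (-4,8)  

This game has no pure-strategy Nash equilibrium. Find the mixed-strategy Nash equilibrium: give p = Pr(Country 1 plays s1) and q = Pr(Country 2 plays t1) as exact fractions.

p = 1/4, q = 9/10

In a mixed NE each player is indifferent between their pure strategies, so the opponent's mix sets the indifference.
Country 2 indifferent between t1 and t2: p·7 + (1−p)·5 = p·(-2) + (1−p)·8 ⟹ 5 + 2p = 8 + (-10)p ⟹ p = 1/4.
Country 1 indifferent between s1 and s2: q·(-2) + (1−q)·5 = q·(-1) + (1−q)·(-4) ⟹ 5 + (-7)q = (-4) + 3q ⟹ q = 9/10.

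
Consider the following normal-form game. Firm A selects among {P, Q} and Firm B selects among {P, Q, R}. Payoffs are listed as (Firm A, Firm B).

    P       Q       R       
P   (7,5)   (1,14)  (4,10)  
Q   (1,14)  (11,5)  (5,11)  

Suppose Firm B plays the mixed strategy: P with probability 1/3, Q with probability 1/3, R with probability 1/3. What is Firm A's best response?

Compute Firm A's expected payoff from each pure strategy against the given mix.
P: (1/3)·7 + (1/3)·1 + (1/3)·4 = 4
Q: (1/3)·1 + (1/3)·11 + (1/3)·5 = 17/3
Highest expected payoff is 17/3, from Q.

Q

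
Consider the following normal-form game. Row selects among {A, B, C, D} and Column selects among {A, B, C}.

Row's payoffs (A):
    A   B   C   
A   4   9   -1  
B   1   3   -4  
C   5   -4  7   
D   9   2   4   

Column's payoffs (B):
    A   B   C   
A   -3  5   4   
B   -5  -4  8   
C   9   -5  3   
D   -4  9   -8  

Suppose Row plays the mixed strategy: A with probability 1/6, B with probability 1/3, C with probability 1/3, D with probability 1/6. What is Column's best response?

Compute Column's expected payoff from each pure strategy against the given mix.
A: (1/6)·(-3) + (1/3)·(-5) + (1/3)·9 + (1/6)·(-4) = 1/6
B: (1/6)·5 + (1/3)·(-4) + (1/3)·(-5) + (1/6)·9 = -2/3
C: (1/6)·4 + (1/3)·8 + (1/3)·3 + (1/6)·(-8) = 3
Highest expected payoff is 3, from C.

C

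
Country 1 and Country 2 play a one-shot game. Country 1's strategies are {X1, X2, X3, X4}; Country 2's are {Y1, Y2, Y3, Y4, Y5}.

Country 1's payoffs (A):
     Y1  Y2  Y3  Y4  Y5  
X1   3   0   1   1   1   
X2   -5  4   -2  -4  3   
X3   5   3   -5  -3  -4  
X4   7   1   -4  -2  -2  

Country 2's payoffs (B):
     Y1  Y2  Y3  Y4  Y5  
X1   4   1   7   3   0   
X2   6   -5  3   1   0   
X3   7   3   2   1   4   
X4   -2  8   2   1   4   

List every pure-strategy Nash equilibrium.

(X1, Y3)

Check mutual best responses: a cell is a NE iff neither player can gain by unilaterally deviating.
Country 1's best responses — vs Y1: X4 (payoff 7); vs Y2: X2 (payoff 4); vs Y3: X1 (payoff 1); vs Y4: X1 (payoff 1); vs Y5: X2 (payoff 3).
Country 2's best responses — vs X1: Y3 (payoff 7); vs X2: Y1 (payoff 6); vs X3: Y1 (payoff 7); vs X4: Y2 (payoff 8).
The only mutual best response is (X1, Y3); neither player gains by switching there.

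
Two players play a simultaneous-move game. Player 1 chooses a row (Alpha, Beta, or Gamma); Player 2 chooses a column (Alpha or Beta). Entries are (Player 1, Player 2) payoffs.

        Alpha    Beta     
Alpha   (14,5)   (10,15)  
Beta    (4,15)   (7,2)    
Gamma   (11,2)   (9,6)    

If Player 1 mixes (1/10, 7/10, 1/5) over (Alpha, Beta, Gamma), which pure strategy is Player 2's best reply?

Alpha

Compute Player 2's expected payoff from each pure strategy against the given mix.
Alpha: (1/10)·5 + (7/10)·15 + (1/5)·2 = 57/5
Beta: (1/10)·15 + (7/10)·2 + (1/5)·6 = 41/10
Highest expected payoff is 57/5, from Alpha.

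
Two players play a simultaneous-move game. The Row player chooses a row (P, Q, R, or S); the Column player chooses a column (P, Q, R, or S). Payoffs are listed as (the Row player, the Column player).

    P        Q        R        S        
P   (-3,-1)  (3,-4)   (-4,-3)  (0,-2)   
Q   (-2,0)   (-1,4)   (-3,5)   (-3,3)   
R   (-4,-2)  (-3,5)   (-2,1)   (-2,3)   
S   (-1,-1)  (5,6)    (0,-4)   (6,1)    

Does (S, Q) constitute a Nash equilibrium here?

Yes

Holding the Column player at Q: the Row player gets 5 from S, versus 3 from P, -1 from Q, -3 from R. No profitable deviation for the Row player.
Holding the Row player at S: the Column player gets 6 from Q, versus -1 from P, -4 from R, 1 from S. No profitable deviation for the Column player either.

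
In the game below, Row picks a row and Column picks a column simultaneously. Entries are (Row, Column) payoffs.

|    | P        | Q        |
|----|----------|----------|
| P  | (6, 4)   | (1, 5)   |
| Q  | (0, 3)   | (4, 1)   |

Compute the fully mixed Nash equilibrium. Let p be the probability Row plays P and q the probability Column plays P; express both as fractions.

p = 2/3, q = 1/3

In a mixed NE each player is indifferent between their pure strategies, so the opponent's mix sets the indifference.
Column indifferent between P and Q: p·4 + (1−p)·3 = p·5 + (1−p)·1 ⟹ 3 + 1p = 1 + 4p ⟹ p = 2/3.
Row indifferent between P and Q: q·6 + (1−q)·1 = q·0 + (1−q)·4 ⟹ 1 + 5q = 4 + (-4)q ⟹ q = 1/3.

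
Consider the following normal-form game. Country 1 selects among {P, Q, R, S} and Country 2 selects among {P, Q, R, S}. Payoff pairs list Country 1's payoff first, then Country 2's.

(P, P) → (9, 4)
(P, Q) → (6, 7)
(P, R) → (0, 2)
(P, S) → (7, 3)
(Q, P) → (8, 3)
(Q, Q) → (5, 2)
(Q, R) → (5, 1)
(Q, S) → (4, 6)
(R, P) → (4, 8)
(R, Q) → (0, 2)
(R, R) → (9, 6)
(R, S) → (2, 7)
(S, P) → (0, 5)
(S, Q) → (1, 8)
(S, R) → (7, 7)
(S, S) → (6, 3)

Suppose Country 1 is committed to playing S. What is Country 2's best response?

With Country 1 fixed at S, Country 2's payoffs are: P → 5, Q → 8, R → 7, S → 3.
The maximum is 8, achieved by Q.

Q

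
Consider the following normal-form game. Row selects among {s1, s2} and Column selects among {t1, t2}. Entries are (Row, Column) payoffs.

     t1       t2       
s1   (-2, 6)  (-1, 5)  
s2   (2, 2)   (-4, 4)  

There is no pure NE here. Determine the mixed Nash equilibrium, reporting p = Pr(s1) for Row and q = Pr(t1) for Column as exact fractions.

p = 2/3, q = 3/7

In a mixed NE each player is indifferent between their pure strategies, so the opponent's mix sets the indifference.
Column indifferent between t1 and t2: p·6 + (1−p)·2 = p·5 + (1−p)·4 ⟹ 2 + 4p = 4 + 1p ⟹ p = 2/3.
Row indifferent between s1 and s2: q·(-2) + (1−q)·(-1) = q·2 + (1−q)·(-4) ⟹ (-1) + (-1)q = (-4) + 6q ⟹ q = 3/7.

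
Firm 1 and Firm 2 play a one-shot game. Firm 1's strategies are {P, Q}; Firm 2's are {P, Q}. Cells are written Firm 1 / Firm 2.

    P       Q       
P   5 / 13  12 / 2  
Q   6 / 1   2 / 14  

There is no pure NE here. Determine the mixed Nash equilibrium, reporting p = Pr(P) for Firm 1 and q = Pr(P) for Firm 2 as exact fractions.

p = 13/24, q = 10/11

In a mixed NE each player is indifferent between their pure strategies, so the opponent's mix sets the indifference.
Firm 2 indifferent between P and Q: p·13 + (1−p)·1 = p·2 + (1−p)·14 ⟹ 1 + 12p = 14 + (-12)p ⟹ p = 13/24.
Firm 1 indifferent between P and Q: q·5 + (1−q)·12 = q·6 + (1−q)·2 ⟹ 12 + (-7)q = 2 + 4q ⟹ q = 10/11.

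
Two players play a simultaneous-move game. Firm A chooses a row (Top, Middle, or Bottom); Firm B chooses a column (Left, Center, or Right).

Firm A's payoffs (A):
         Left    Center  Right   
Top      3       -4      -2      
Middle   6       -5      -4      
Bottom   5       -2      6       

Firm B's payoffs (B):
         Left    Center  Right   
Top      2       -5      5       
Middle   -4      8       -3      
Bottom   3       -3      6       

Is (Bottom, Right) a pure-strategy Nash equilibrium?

Holding Firm B at Right: Firm A gets 6 from Bottom, versus -2 from Top, -4 from Middle. No profitable deviation for Firm A.
Holding Firm A at Bottom: Firm B gets 6 from Right, versus 3 from Left, -3 from Center. No profitable deviation for Firm B either.

Yes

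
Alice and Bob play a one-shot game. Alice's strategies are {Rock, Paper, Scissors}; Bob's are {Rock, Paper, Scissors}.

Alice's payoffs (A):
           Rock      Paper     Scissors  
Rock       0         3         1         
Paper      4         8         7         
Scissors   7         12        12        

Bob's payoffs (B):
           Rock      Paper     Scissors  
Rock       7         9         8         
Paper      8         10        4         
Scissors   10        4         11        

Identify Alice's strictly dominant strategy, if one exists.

Scissors

Check whether one of Alice's strategies beats all alternatives regardless of what the opponent does.
Scissors strictly dominates: vs Rock: 7 > each of {0, 4}; vs Paper: 12 > each of {3, 8}; vs Scissors: 12 > each of {1, 7}.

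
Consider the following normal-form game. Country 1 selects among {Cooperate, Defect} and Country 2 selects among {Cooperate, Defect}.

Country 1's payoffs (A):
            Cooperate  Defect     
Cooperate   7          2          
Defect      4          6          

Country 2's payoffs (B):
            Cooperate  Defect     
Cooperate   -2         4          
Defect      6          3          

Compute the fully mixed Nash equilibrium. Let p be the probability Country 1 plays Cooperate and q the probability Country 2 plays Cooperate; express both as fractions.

In a mixed NE each player is indifferent between their pure strategies, so the opponent's mix sets the indifference.
Country 2 indifferent between Cooperate and Defect: p·(-2) + (1−p)·6 = p·4 + (1−p)·3 ⟹ 6 + (-8)p = 3 + 1p ⟹ p = 1/3.
Country 1 indifferent between Cooperate and Defect: q·7 + (1−q)·2 = q·4 + (1−q)·6 ⟹ 2 + 5q = 6 + (-2)q ⟹ q = 4/7.

p = 1/3, q = 4/7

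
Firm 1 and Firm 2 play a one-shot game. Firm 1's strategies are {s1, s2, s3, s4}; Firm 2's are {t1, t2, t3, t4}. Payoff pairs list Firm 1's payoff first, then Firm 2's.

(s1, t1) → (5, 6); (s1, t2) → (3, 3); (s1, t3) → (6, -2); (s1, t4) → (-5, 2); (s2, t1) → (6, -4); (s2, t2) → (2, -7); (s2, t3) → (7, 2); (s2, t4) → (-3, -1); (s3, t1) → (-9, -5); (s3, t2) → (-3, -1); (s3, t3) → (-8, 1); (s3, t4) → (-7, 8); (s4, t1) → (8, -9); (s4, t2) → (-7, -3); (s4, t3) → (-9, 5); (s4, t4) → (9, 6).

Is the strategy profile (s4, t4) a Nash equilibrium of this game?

Yes

Holding Firm 2 at t4: Firm 1 gets 9 from s4, versus -5 from s1, -3 from s2, -7 from s3. No profitable deviation for Firm 1.
Holding Firm 1 at s4: Firm 2 gets 6 from t4, versus -9 from t1, -3 from t2, 5 from t3. No profitable deviation for Firm 2 either.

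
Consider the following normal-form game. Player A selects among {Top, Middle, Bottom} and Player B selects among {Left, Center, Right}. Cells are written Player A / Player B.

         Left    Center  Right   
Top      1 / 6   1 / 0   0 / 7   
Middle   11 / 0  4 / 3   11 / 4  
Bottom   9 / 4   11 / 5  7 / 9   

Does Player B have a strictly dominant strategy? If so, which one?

Check whether one of Player B's strategies beats all alternatives regardless of what the opponent does.
Right strictly dominates: vs Top: 7 > each of {6, 0}; vs Middle: 4 > each of {0, 3}; vs Bottom: 9 > each of {4, 5}.

Right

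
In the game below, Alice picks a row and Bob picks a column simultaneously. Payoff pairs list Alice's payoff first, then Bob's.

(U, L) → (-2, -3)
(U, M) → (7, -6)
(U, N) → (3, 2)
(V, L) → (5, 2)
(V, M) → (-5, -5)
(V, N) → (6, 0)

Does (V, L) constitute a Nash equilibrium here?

Yes

Holding Bob at L: Alice gets 5 from V, versus -2 from U. No profitable deviation for Alice.
Holding Alice at V: Bob gets 2 from L, versus -5 from M, 0 from N. No profitable deviation for Bob either.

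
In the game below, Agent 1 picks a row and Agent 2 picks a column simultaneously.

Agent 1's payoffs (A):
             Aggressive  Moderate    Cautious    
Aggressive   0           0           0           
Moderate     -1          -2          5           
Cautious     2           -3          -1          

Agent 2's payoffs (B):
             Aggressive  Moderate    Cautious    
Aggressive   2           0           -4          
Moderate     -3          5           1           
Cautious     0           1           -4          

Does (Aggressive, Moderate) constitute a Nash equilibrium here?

Holding Agent 2 at Moderate: Agent 1 gets 0 from Aggressive, versus -2 from Moderate, -3 from Cautious. No profitable deviation for Agent 1.
Holding Agent 1 at Aggressive: Agent 2 gets 0 from Moderate but could get 2 by switching to Aggressive. Agent 2 has a profitable deviation.

No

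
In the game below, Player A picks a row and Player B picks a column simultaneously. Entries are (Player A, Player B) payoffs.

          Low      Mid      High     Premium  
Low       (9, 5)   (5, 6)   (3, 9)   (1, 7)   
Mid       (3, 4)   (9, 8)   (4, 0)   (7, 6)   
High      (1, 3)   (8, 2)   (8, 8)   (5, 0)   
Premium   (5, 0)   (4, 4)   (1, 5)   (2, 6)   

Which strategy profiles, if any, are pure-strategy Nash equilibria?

A profile is a Nash equilibrium when each player is best-responding to the other.
Player A's best responses — vs Low: Low (payoff 9); vs Mid: Mid (payoff 9); vs High: High (payoff 8); vs Premium: Mid (payoff 7).
Player B's best responses — vs Low: High (payoff 9); vs Mid: Mid (payoff 8); vs High: High (payoff 8); vs Premium: Premium (payoff 6).
Mutual best responses occur at (Mid, Mid) and (High, High); at each, neither player gains by switching.

(Mid, Mid) and (High, High)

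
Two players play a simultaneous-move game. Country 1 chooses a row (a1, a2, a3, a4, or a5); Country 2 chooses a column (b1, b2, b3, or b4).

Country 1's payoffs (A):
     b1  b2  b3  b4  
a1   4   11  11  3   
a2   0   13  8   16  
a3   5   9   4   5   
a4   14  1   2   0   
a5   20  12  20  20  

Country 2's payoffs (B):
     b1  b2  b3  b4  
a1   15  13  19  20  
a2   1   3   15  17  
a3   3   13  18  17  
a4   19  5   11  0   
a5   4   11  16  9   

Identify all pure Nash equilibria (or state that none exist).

(a5, b3)

A profile is a Nash equilibrium when each player is best-responding to the other.
Country 1's best responses — vs b1: a5 (payoff 20); vs b2: a2 (payoff 13); vs b3: a5 (payoff 20); vs b4: a5 (payoff 20).
Country 2's best responses — vs a1: b4 (payoff 20); vs a2: b4 (payoff 17); vs a3: b3 (payoff 18); vs a4: b1 (payoff 19); vs a5: b3 (payoff 16).
The only mutual best response is (a5, b3); neither player gains by switching there.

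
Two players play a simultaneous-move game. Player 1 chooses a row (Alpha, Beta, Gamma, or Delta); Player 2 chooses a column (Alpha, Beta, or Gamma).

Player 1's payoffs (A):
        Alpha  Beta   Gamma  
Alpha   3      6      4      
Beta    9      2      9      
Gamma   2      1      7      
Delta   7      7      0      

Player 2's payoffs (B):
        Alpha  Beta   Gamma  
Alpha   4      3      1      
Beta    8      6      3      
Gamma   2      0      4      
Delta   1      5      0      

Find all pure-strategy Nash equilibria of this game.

(Beta, Alpha) and (Delta, Beta)

A profile is a Nash equilibrium when each player is best-responding to the other.
Player 1's best responses — vs Alpha: Beta (payoff 9); vs Beta: Delta (payoff 7); vs Gamma: Beta (payoff 9).
Player 2's best responses — vs Alpha: Alpha (payoff 4); vs Beta: Alpha (payoff 8); vs Gamma: Gamma (payoff 4); vs Delta: Beta (payoff 5).
Mutual best responses occur at (Beta, Alpha) and (Delta, Beta); at each, neither player gains by switching.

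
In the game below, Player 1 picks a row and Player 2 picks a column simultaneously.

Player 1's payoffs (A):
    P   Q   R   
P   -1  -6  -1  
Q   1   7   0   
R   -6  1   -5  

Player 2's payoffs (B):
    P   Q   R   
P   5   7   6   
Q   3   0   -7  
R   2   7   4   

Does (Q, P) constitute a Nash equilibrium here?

Holding Player 2 at P: Player 1 gets 1 from Q, versus -1 from P, -6 from R. No profitable deviation for Player 1.
Holding Player 1 at Q: Player 2 gets 3 from P, versus 0 from Q, -7 from R. No profitable deviation for Player 2 either.

Yes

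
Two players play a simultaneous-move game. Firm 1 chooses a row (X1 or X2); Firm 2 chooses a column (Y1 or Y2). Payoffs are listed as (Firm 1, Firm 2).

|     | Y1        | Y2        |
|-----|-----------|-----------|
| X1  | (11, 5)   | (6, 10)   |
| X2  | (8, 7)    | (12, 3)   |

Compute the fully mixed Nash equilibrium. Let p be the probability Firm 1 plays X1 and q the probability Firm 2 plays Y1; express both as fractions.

p = 4/9, q = 2/3

Each player's mixing probability is pinned down by making the *other* player indifferent.
Firm 2 indifferent between Y1 and Y2: p·5 + (1−p)·7 = p·10 + (1−p)·3 ⟹ 7 + (-2)p = 3 + 7p ⟹ p = 4/9.
Firm 1 indifferent between X1 and X2: q·11 + (1−q)·6 = q·8 + (1−q)·12 ⟹ 6 + 5q = 12 + (-4)q ⟹ q = 2/3.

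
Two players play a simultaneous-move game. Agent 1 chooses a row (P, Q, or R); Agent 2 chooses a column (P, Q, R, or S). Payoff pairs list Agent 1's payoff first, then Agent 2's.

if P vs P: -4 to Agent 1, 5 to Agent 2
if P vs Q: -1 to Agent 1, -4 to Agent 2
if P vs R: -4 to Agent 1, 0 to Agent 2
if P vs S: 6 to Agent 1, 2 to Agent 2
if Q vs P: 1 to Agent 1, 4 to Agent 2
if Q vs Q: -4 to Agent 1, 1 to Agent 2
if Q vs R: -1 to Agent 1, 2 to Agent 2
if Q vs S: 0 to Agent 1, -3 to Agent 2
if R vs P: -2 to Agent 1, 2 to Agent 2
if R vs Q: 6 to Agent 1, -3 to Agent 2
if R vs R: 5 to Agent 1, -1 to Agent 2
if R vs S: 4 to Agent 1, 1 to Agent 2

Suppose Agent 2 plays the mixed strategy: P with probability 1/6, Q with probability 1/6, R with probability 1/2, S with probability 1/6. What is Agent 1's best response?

Compute Agent 1's expected payoff from each pure strategy against the given mix.
P: (1/6)·(-4) + (1/6)·(-1) + (1/2)·(-4) + (1/6)·6 = -11/6
Q: (1/6)·1 + (1/6)·(-4) + (1/2)·(-1) + (1/6)·0 = -1
R: (1/6)·(-2) + (1/6)·6 + (1/2)·5 + (1/6)·4 = 23/6
Highest expected payoff is 23/6, from R.

R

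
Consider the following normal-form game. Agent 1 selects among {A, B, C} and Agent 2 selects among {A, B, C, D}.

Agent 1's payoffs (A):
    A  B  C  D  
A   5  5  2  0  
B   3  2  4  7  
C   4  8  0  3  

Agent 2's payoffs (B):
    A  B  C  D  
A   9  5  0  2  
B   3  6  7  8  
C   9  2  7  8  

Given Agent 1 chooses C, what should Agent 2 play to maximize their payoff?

With Agent 1 fixed at C, Agent 2's payoffs are: A → 9, B → 2, C → 7, D → 8.
The maximum is 9, achieved by A.

A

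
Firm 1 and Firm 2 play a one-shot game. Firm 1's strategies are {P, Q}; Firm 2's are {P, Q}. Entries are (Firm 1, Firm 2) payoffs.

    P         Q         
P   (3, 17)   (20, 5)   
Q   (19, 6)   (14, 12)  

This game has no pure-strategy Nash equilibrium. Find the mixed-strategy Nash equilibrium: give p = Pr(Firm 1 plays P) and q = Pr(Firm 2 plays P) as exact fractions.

Each player's mixing probability is pinned down by making the *other* player indifferent.
Firm 2 indifferent between P and Q: p·17 + (1−p)·6 = p·5 + (1−p)·12 ⟹ 6 + 11p = 12 + (-7)p ⟹ p = 1/3.
Firm 1 indifferent between P and Q: q·3 + (1−q)·20 = q·19 + (1−q)·14 ⟹ 20 + (-17)q = 14 + 5q ⟹ q = 3/11.

p = 1/3, q = 3/11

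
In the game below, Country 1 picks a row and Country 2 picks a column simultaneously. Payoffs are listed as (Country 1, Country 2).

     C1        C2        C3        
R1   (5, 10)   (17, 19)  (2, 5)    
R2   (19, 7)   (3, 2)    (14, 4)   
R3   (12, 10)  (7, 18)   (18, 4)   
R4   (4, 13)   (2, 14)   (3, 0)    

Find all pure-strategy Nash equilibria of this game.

Check mutual best responses: a cell is a NE iff neither player can gain by unilaterally deviating.
Country 1's best responses — vs C1: R2 (payoff 19); vs C2: R1 (payoff 17); vs C3: R3 (payoff 18).
Country 2's best responses — vs R1: C2 (payoff 19); vs R2: C1 (payoff 7); vs R3: C2 (payoff 18); vs R4: C2 (payoff 14).
Mutual best responses occur at (R1, C2) and (R2, C1); at each, neither player gains by switching.

(R1, C2) and (R2, C1)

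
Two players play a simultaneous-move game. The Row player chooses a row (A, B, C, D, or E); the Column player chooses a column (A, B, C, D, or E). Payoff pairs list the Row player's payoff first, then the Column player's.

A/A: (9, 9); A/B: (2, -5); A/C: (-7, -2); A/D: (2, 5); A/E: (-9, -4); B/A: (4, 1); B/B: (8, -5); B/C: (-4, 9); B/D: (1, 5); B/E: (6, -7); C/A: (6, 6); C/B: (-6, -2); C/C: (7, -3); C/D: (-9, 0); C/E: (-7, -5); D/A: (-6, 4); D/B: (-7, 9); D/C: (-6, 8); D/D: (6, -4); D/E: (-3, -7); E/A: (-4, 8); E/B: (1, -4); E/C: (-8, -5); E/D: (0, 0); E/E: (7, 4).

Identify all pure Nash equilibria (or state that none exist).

(A, A)

Find each player's best response to every opponent strategy; NE are the intersections.
The Row player's best responses — vs A: A (payoff 9); vs B: B (payoff 8); vs C: C (payoff 7); vs D: D (payoff 6); vs E: E (payoff 7).
The Column player's best responses — vs A: A (payoff 9); vs B: C (payoff 9); vs C: A (payoff 6); vs D: B (payoff 9); vs E: A (payoff 8).
The only mutual best response is (A, A); neither player gains by switching there.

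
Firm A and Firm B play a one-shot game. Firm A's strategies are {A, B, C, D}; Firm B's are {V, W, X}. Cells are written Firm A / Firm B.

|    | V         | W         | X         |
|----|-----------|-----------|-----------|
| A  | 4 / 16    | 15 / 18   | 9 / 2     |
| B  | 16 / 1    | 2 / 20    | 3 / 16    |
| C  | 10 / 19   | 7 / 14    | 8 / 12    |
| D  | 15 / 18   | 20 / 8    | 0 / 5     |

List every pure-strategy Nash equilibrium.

None

Find each player's best response to every opponent strategy; NE are the intersections.
Firm A's best responses — vs V: B (payoff 16); vs W: D (payoff 20); vs X: A (payoff 9).
Firm B's best responses — vs A: W (payoff 18); vs B: W (payoff 20); vs C: V (payoff 19); vs D: V (payoff 18).
No cell has both players best-responding. For instance, Firm A's best reply to X is A, but against A Firm B prefers W over X.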